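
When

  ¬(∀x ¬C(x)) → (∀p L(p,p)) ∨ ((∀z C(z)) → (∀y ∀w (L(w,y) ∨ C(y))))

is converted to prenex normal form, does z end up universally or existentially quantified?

Rewrite implications/biconditionals: A → B as ¬A ∨ B.
  ¬¬(∀x ¬C(x)) ∨ (∀p L(p,p)) ∨ ¬(∀z C(z)) ∨ (∀y ∀w (L(w,y) ∨ C(y)))
Push ¬ through the quantifiers and connectives to reach negation normal form:
  (∀x ¬C(x)) ∨ (∀p L(p,p)) ∨ (∃z ¬C(z)) ∨ (∀y ∀w (L(w,y) ∨ C(y)))
All bound variables are already distinct, so no renaming is needed.
Extract every quantifier outward, since the variables are now distinct and don't occur free across branches:
  ∀x ∀p ∃z ∀y ∀w (¬C(x) ∨ L(p,p) ∨ ¬C(z) ∨ L(w,y) ∨ C(y))
The quantifier ∀z sits under an odd number of negations (counting the antecedent side of each →), so it flips to ∃z.

existential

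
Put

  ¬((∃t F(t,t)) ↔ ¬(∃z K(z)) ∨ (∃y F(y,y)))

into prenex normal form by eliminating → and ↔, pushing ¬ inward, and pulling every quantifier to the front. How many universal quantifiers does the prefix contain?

Eliminate → and ↔ using ¬ and ∨; A ↔ B as (¬A ∨ B) ∧ (¬B ∨ A).
  ¬((¬(∃t F(t,t)) ∨ ¬(∃z K(z)) ∨ (∃y F(y,y))) ∧ (¬(¬(∃z K(z)) ∨ (∃y F(y,y))) ∨ (∃t F(t,t))))
Move each ¬ inward, flipping quantifiers it crosses:
  (∃t F(t,t)) ∧ (∃z K(z)) ∧ (∀y ¬F(y,y)) ∨ ((∀z ¬K(z)) ∨ (∃y F(y,y))) ∧ (∀t ¬F(t,t))
Standardize variables apart so no two quantifiers bind the same name: z↦v, y↦s, t↦p.
  (∃t F(t,t)) ∧ (∃z K(z)) ∧ (∀y ¬F(y,y)) ∨ ((∀v ¬K(v)) ∨ (∃s F(s,s))) ∧ (∀p ¬F(p,p))
Extract every quantifier outward, since the variables are now distinct and don't occur free across branches:
  ∃t ∃z ∀y ∀v ∃s ∀p (F(t,t) ∧ K(z) ∧ ¬F(y,y) ∨ (¬K(v) ∨ F(s,s)) ∧ ¬F(p,p))
The prefix is ∃t ∃z ∀y ∀v ∃s ∀p: 3 universal, 3 existential.

3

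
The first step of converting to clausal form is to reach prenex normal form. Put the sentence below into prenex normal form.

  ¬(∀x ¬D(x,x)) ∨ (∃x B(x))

∃x ∃w (D(x,x) ∨ B(w))

Drive negations inward (¬∀x A ≡ ∃x ¬A, ¬∃x A ≡ ∀x ¬A, De Morgan for ∧/∨):
  (∃x D(x,x)) ∨ (∃x B(x))
Give each quantifier a distinct variable: x↦w.
  (∃x D(x,x)) ∨ (∃w B(w))
Pull the quantifiers to the front (each side's bound variable is not free in the other side):
  ∃x ∃w (D(x,x) ∨ B(w))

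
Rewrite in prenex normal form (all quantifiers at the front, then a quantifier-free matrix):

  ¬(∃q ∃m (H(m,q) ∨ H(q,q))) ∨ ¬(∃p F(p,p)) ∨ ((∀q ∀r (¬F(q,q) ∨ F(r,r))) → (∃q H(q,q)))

First replace A → B with ¬A ∨ B.
  ¬(∃q ∃m (H(m,q) ∨ H(q,q))) ∨ ¬(∃p F(p,p)) ∨ ¬(∀q ∀r (¬F(q,q) ∨ F(r,r))) ∨ (∃q H(q,q))
Push ¬ through the quantifiers and connectives to reach negation normal form:
  (∀q ∀m (¬H(m,q) ∧ ¬H(q,q))) ∨ (∀p ¬F(p,p)) ∨ (∃q ∃r (F(q,q) ∧ ¬F(r,r))) ∨ (∃q H(q,q))
Standardize variables apart so no two quantifiers bind the same name: q↦u, q↦w1.
  (∀q ∀m (¬H(m,q) ∧ ¬H(q,q))) ∨ (∀p ¬F(p,p)) ∨ (∃u ∃r (F(u,u) ∧ ¬F(r,r))) ∨ (∃w1 H(w1,w1))
Finally move all quantifiers to the prefix:
  ∀q ∀m ∀p ∃u ∃r ∃w1 (¬H(m,q) ∧ ¬H(q,q) ∨ ¬F(p,p) ∨ F(u,u) ∧ ¬F(r,r) ∨ H(w1,w1))

∀q ∀m ∀p ∃u ∃r ∃w1 (¬H(m,q) ∧ ¬H(q,q) ∨ ¬F(p,p) ∨ F(u,u) ∧ ¬F(r,r) ∨ H(w1,w1))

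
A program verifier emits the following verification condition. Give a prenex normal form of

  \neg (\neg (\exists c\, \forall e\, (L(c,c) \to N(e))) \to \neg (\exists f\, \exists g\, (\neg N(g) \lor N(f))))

Eliminate → and ↔ using ¬ and ∨.
  \neg (\neg \neg (\exists c\, \forall e\, (\neg L(c,c) \lor N(e))) \lor \neg (\exists f\, \exists g\, (\neg N(g) \lor N(f))))
Push ¬ through the quantifiers and connectives to reach negation normal form:
  (\forall c\, \exists e\, (L(c,c) \land \neg N(e))) \land (\exists f\, \exists g\, (\neg N(g) \lor N(f)))
Extract every quantifier outward, since the variables are now distinct and don't occur free across branches:
  \forall c\, \exists e\, \exists f\, \exists g\, (L(c,c) \land \neg N(e) \land (\neg N(g) \lor N(f)))

\forall c\, \exists e\, \exists f\, \exists g\, (L(c,c) \land \neg N(e) \land (\neg N(g) \lor N(f)))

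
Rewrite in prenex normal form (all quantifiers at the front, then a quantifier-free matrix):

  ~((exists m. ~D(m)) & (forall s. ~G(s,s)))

Move each ¬ inward, flipping quantifiers it crosses:
  (forall m. D(m)) | (exists s. G(s,s))
All bound variables are already distinct, so no renaming is needed.
Pull the quantifiers to the front (each side's bound variable is not free in the other side):
  forall m. exists s. (D(m) | G(s,s))

forall m. exists s. (D(m) | G(s,s))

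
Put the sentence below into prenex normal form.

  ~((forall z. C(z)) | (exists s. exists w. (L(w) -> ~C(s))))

Eliminate → and ↔ using ¬ and ∨.
  ~((forall z. C(z)) | (exists s. exists w. (~L(w) | ~C(s))))
Move each ¬ inward, flipping quantifiers it crosses:
  (exists z. ~C(z)) & (forall s. forall w. (L(w) & C(s)))
All bound variables are already distinct, so no renaming is needed.
Finally move all quantifiers to the prefix:
  exists z. forall s. forall w. (~C(z) & L(w) & C(s))

exists z. forall s. forall w. (~C(z) & L(w) & C(s))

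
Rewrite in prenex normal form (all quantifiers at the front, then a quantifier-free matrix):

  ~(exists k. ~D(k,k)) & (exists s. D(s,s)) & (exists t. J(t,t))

Drive negations inward (¬∀x A ≡ ∃x ¬A, ¬∃x A ≡ ∀x ¬A, De Morgan for ∧/∨):
  (forall k. D(k,k)) & (exists s. D(s,s)) & (exists t. J(t,t))
All bound variables are already distinct, so no renaming is needed.
Extract every quantifier outward, since the variables are now distinct and don't occur free across branches:
  forall k. exists s. exists t. (D(k,k) & D(s,s) & J(t,t))

forall k. exists s. exists t. (D(k,k) & D(s,s) & J(t,t))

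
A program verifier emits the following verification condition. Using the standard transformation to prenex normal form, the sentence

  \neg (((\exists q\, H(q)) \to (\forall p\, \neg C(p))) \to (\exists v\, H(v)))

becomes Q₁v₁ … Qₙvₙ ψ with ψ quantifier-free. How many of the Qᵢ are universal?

Rewrite implications/biconditionals: A → B as ¬A ∨ B.
  \neg (\neg (\neg (\exists q\, H(q)) \lor (\forall p\, \neg C(p))) \lor (\exists v\, H(v)))
Push ¬ through the quantifiers and connectives to reach negation normal form:
  ((\forall q\, \neg H(q)) \lor (\forall p\, \neg C(p))) \land (\forall v\, \neg H(v))
Pull the quantifiers to the front (each side's bound variable is not free in the other side):
  \forall q\, \forall p\, \forall v\, ((\neg H(q) \lor \neg C(p)) \land \neg H(v))
The prefix is \forall q \forall p \forall v: 3 universal, 0 existential.

3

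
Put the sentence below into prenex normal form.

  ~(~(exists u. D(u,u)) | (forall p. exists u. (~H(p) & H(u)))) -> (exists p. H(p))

forall u. forall p. exists v. exists v1. (~D(u,u) | ~H(p) & H(v) | H(v1))

First replace A → B with ¬A ∨ B.
  ~~(~(exists u. D(u,u)) | (forall p. exists u. (~H(p) & H(u)))) | (exists p. H(p))
Drive negations inward (¬∀x A ≡ ∃x ¬A, ¬∃x A ≡ ∀x ¬A, De Morgan for ∧/∨):
  (forall u. ~D(u,u)) | (forall p. exists u. (~H(p) & H(u))) | (exists p. H(p))
Rename bound variables to avoid capture: u↦v, p↦v1.
  (forall u. ~D(u,u)) | (forall p. exists v. (~H(p) & H(v))) | (exists v1. H(v1))
Pull the quantifiers to the front (each side's bound variable is not free in the other side):
  forall u. forall p. exists v. exists v1. (~D(u,u) | ~H(p) & H(v) | H(v1))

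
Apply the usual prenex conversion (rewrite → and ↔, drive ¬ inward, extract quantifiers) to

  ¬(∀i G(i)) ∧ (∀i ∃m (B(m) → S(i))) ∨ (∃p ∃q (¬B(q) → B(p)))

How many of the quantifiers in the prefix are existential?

First replace A → B with ¬A ∨ B.
  ¬(∀i G(i)) ∧ (∀i ∃m (¬B(m) ∨ S(i))) ∨ (∃p ∃q (¬¬B(q) ∨ B(p)))
Move each ¬ inward, flipping quantifiers it crosses:
  (∃i ¬G(i)) ∧ (∀i ∃m (¬B(m) ∨ S(i))) ∨ (∃p ∃q (B(q) ∨ B(p)))
Standardize variables apart so no two quantifiers bind the same name: i↦w.
  (∃i ¬G(i)) ∧ (∀w ∃m (¬B(m) ∨ S(w))) ∨ (∃p ∃q (B(q) ∨ B(p)))
Extract every quantifier outward, since the variables are now distinct and don't occur free across branches:
  ∃i ∀w ∃m ∃p ∃q (¬G(i) ∧ (¬B(m) ∨ S(w)) ∨ B(q) ∨ B(p))
The prefix is ∃i ∀w ∃m ∃p ∃q: 1 universal, 4 existential.

4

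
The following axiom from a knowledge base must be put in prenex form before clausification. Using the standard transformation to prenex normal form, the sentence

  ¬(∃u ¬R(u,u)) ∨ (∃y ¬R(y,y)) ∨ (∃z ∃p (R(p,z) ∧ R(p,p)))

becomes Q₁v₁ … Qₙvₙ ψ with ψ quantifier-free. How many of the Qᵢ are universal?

1

Drive negations inward (¬∀x A ≡ ∃x ¬A, ¬∃x A ≡ ∀x ¬A, De Morgan for ∧/∨):
  (∀u R(u,u)) ∨ (∃y ¬R(y,y)) ∨ (∃z ∃p (R(p,z) ∧ R(p,p)))
All bound variables are already distinct, so no renaming is needed.
Extract every quantifier outward, since the variables are now distinct and don't occur free across branches:
  ∀u ∃y ∃z ∃p (R(u,u) ∨ ¬R(y,y) ∨ R(p,z) ∧ R(p,p))
The prefix is ∀u ∃y ∃z ∃p: 1 universal, 3 existential.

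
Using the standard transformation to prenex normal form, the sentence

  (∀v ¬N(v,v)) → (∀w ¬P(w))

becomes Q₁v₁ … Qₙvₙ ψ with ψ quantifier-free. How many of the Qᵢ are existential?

1

First replace A → B with ¬A ∨ B.
  ¬(∀v ¬N(v,v)) ∨ (∀w ¬P(w))
Push ¬ through the quantifiers and connectives to reach negation normal form:
  (∃v N(v,v)) ∨ (∀w ¬P(w))
All bound variables are already distinct, so no renaming is needed.
Extract every quantifier outward, since the variables are now distinct and don't occur free across branches:
  ∃v ∀w (N(v,v) ∨ ¬P(w))
The prefix is ∃v ∀w: 1 universal, 1 existential.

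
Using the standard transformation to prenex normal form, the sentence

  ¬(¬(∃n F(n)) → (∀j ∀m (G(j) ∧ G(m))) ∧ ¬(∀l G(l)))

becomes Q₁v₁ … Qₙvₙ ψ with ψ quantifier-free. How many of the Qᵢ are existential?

Eliminate → and ↔ using ¬ and ∨.
  ¬(¬¬(∃n F(n)) ∨ (∀j ∀m (G(j) ∧ G(m))) ∧ ¬(∀l G(l)))
Push ¬ through the quantifiers and connectives to reach negation normal form:
  (∀n ¬F(n)) ∧ ((∃j ∃m (¬G(j) ∨ ¬G(m))) ∨ (∀l G(l)))
All bound variables are already distinct, so no renaming is needed.
Finally move all quantifiers to the prefix:
  ∀n ∃j ∃m ∀l (¬F(n) ∧ (¬G(j) ∨ ¬G(m) ∨ G(l)))
The prefix is ∀n ∃j ∃m ∀l: 2 universal, 2 existential.

2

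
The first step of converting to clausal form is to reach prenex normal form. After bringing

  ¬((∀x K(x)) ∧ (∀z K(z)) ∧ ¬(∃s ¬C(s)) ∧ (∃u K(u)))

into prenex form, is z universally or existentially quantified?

existential

Push ¬ through the quantifiers and connectives to reach negation normal form:
  (∃x ¬K(x)) ∨ (∃z ¬K(z)) ∨ (∃s ¬C(s)) ∨ (∀u ¬K(u))
All bound variables are already distinct, so no renaming is needed.
Extract every quantifier outward, since the variables are now distinct and don't occur free across branches:
  ∃x ∃z ∃s ∀u (¬K(x) ∨ ¬K(z) ∨ ¬C(s) ∨ ¬K(u))
The quantifier ∀z sits under an odd number of negations, so it flips to ∃z.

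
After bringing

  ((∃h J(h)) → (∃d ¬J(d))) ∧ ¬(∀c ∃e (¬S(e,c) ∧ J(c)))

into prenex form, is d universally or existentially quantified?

First replace A → B with ¬A ∨ B.
  (¬(∃h J(h)) ∨ (∃d ¬J(d))) ∧ ¬(∀c ∃e (¬S(e,c) ∧ J(c)))
Push ¬ through the quantifiers and connectives to reach negation normal form:
  ((∀h ¬J(h)) ∨ (∃d ¬J(d))) ∧ (∃c ∀e (S(e,c) ∨ ¬J(c)))
All bound variables are already distinct, so no renaming is needed.
Extract every quantifier outward, since the variables are now distinct and don't occur free across branches:
  ∀h ∃d ∃c ∀e ((¬J(h) ∨ ¬J(d)) ∧ (S(e,c) ∨ ¬J(c)))
The quantifier ∃d sits under an even number of negations (counting the antecedent side of each →), so it remains existential.

existential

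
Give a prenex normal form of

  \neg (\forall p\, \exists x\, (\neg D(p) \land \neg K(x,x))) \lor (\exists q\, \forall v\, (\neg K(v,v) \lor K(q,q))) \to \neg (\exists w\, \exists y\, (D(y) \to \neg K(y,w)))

\forall p\, \exists x\, \forall q\, \exists v\, \forall w\, \forall y\, (\neg D(p) \land \neg K(x,x) \land K(v,v) \land \neg K(q,q) \lor D(y) \land K(y,w))

First replace A → B with ¬A ∨ B.
  \neg (\neg (\forall p\, \exists x\, (\neg D(p) \land \neg K(x,x))) \lor (\exists q\, \forall v\, (\neg K(v,v) \lor K(q,q)))) \lor \neg (\exists w\, \exists y\, (\neg D(y) \lor \neg K(y,w)))
Drive negations inward (¬∀x A ≡ ∃x ¬A, ¬∃x A ≡ ∀x ¬A, De Morgan for ∧/∨):
  (\forall p\, \exists x\, (\neg D(p) \land \neg K(x,x))) \land (\forall q\, \exists v\, (K(v,v) \land \neg K(q,q))) \lor (\forall w\, \forall y\, (D(y) \land K(y,w)))
Pull the quantifiers to the front (each side's bound variable is not free in the other side):
  \forall p\, \exists x\, \forall q\, \exists v\, \forall w\, \forall y\, (\neg D(p) \land \neg K(x,x) \land K(v,v) \land \neg K(q,q) \lor D(y) \land K(y,w))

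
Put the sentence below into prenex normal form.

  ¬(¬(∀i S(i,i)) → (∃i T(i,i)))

∃i ∀v1 (¬S(i,i) ∧ ¬T(v1,v1))

First replace A → B with ¬A ∨ B.
  ¬(¬¬(∀i S(i,i)) ∨ (∃i T(i,i)))
Move each ¬ inward, flipping quantifiers it crosses:
  (∃i ¬S(i,i)) ∧ (∀i ¬T(i,i))
Rename bound variables to avoid capture: i↦v1.
  (∃i ¬S(i,i)) ∧ (∀v1 ¬T(v1,v1))
Pull the quantifiers to the front (each side's bound variable is not free in the other side):
  ∃i ∀v1 (¬S(i,i) ∧ ¬T(v1,v1))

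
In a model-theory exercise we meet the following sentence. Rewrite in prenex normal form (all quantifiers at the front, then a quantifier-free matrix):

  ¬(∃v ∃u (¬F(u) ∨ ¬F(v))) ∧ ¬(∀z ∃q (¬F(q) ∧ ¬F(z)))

∀v ∀u ∃z ∀q (F(u) ∧ F(v) ∧ (F(q) ∨ F(z)))

Move each ¬ inward, flipping quantifiers it crosses:
  (∀v ∀u (F(u) ∧ F(v))) ∧ (∃z ∀q (F(q) ∨ F(z)))
Pull the quantifiers to the front (each side's bound variable is not free in the other side):
  ∀v ∀u ∃z ∀q (F(u) ∧ F(v) ∧ (F(q) ∨ F(z)))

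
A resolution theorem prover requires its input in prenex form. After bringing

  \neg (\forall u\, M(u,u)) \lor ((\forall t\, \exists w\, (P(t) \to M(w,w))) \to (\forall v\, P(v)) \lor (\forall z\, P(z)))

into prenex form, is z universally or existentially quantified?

Rewrite implications/biconditionals: A → B as ¬A ∨ B.
  \neg (\forall u\, M(u,u)) \lor \neg (\forall t\, \exists w\, (\neg P(t) \lor M(w,w))) \lor (\forall v\, P(v)) \lor (\forall z\, P(z))
Move each ¬ inward, flipping quantifiers it crosses:
  (\exists u\, \neg M(u,u)) \lor (\exists t\, \forall w\, (P(t) \land \neg M(w,w))) \lor (\forall v\, P(v)) \lor (\forall z\, P(z))
Pull the quantifiers to the front (each side's bound variable is not free in the other side):
  \exists u\, \exists t\, \forall w\, \forall v\, \forall z\, (\neg M(u,u) \lor P(t) \land \neg M(w,w) \lor P(v) \lor P(z))
The quantifier \forall z sits under an even number of negations (counting the antecedent side of each →), so it remains universal.

universal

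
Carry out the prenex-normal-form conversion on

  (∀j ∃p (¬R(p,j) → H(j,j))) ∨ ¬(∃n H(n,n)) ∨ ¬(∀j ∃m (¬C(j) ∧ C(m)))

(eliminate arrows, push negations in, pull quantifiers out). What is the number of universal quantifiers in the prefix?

Eliminate → and ↔ using ¬ and ∨.
  (∀j ∃p (¬¬R(p,j) ∨ H(j,j))) ∨ ¬(∃n H(n,n)) ∨ ¬(∀j ∃m (¬C(j) ∧ C(m)))
Push ¬ through the quantifiers and connectives to reach negation normal form:
  (∀j ∃p (R(p,j) ∨ H(j,j))) ∨ (∀n ¬H(n,n)) ∨ (∃j ∀m (C(j) ∨ ¬C(m)))
Rename bound variables to avoid capture: j↦y.
  (∀j ∃p (R(p,j) ∨ H(j,j))) ∨ (∀n ¬H(n,n)) ∨ (∃y ∀m (C(y) ∨ ¬C(m)))
Finally move all quantifiers to the prefix:
  ∀j ∃p ∀n ∃y ∀m (R(p,j) ∨ H(j,j) ∨ ¬H(n,n) ∨ C(y) ∨ ¬C(m))
The prefix is ∀j ∃p ∀n ∃y ∀m: 3 universal, 2 existential.

3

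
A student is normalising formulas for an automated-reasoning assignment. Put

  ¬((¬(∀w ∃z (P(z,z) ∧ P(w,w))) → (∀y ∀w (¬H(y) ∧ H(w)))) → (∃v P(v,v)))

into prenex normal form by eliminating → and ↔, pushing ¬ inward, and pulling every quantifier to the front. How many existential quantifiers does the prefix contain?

1

Eliminate → and ↔ using ¬ and ∨.
  ¬(¬(¬¬(∀w ∃z (P(z,z) ∧ P(w,w))) ∨ (∀y ∀w (¬H(y) ∧ H(w)))) ∨ (∃v P(v,v)))
Drive negations inward (¬∀x A ≡ ∃x ¬A, ¬∃x A ≡ ∀x ¬A, De Morgan for ∧/∨):
  ((∀w ∃z (P(z,z) ∧ P(w,w))) ∨ (∀y ∀w (¬H(y) ∧ H(w)))) ∧ (∀v ¬P(v,v))
Give each quantifier a distinct variable: w↦c.
  ((∀w ∃z (P(z,z) ∧ P(w,w))) ∨ (∀y ∀c (¬H(y) ∧ H(c)))) ∧ (∀v ¬P(v,v))
Finally move all quantifiers to the prefix:
  ∀w ∃z ∀y ∀c ∀v ((P(z,z) ∧ P(w,w) ∨ ¬H(y) ∧ H(c)) ∧ ¬P(v,v))
The prefix is ∀w ∃z ∀y ∀c ∀v: 4 universal, 1 existential.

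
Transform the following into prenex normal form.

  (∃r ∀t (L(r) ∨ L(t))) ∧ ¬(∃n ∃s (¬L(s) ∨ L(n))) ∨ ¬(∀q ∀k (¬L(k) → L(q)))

First replace A → B with ¬A ∨ B.
  (∃r ∀t (L(r) ∨ L(t))) ∧ ¬(∃n ∃s (¬L(s) ∨ L(n))) ∨ ¬(∀q ∀k (¬¬L(k) ∨ L(q)))
Push ¬ through the quantifiers and connectives to reach negation normal form:
  (∃r ∀t (L(r) ∨ L(t))) ∧ (∀n ∀s (L(s) ∧ ¬L(n))) ∨ (∃q ∃k (¬L(k) ∧ ¬L(q)))
All bound variables are already distinct, so no renaming is needed.
Pull the quantifiers to the front (each side's bound variable is not free in the other side):
  ∃r ∀t ∀n ∀s ∃q ∃k ((L(r) ∨ L(t)) ∧ L(s) ∧ ¬L(n) ∨ ¬L(k) ∧ ¬L(q))

∃r ∀t ∀n ∀s ∃q ∃k ((L(r) ∨ L(t)) ∧ L(s) ∧ ¬L(n) ∨ ¬L(k) ∧ ¬L(q))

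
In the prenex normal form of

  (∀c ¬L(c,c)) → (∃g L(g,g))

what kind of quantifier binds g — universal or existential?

Eliminate → and ↔ using ¬ and ∨.
  ¬(∀c ¬L(c,c)) ∨ (∃g L(g,g))
Move each ¬ inward, flipping quantifiers it crosses:
  (∃c L(c,c)) ∨ (∃g L(g,g))
All bound variables are already distinct, so no renaming is needed.
Extract every quantifier outward, since the variables are now distinct and don't occur free across branches:
  ∃c ∃g (L(c,c) ∨ L(g,g))
The quantifier ∃g sits under an even number of negations (counting the antecedent side of each →), so it remains existential.

existential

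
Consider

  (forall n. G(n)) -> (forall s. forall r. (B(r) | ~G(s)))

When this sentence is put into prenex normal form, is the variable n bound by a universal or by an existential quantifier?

First replace A → B with ¬A ∨ B.
  ~(forall n. G(n)) | (forall s. forall r. (B(r) | ~G(s)))
Drive negations inward (¬∀x A ≡ ∃x ¬A, ¬∃x A ≡ ∀x ¬A, De Morgan for ∧/∨):
  (exists n. ~G(n)) | (forall s. forall r. (B(r) | ~G(s)))
Finally move all quantifiers to the prefix:
  exists n. forall s. forall r. (~G(n) | B(r) | ~G(s))
The quantifier forall n sits under an odd number of negations (counting the antecedent side of each →), so it flips to exists n.

existential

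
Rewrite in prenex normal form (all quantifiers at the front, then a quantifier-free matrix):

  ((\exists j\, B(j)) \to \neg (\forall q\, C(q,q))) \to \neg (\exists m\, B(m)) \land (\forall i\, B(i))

\exists j\, \forall q\, \forall m\, \forall i\, (B(j) \land C(q,q) \lor \neg B(m) \land B(i))

Eliminate → and ↔ using ¬ and ∨.
  \neg (\neg (\exists j\, B(j)) \lor \neg (\forall q\, C(q,q))) \lor \neg (\exists m\, B(m)) \land (\forall i\, B(i))
Move each ¬ inward, flipping quantifiers it crosses:
  (\exists j\, B(j)) \land (\forall q\, C(q,q)) \lor (\forall m\, \neg B(m)) \land (\forall i\, B(i))
Pull the quantifiers to the front (each side's bound variable is not free in the other side):
  \exists j\, \forall q\, \forall m\, \forall i\, (B(j) \land C(q,q) \lor \neg B(m) \land B(i))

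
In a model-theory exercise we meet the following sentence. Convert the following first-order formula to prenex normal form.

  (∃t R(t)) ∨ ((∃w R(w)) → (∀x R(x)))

∃t ∀w ∀x (R(t) ∨ ¬R(w) ∨ R(x))

Rewrite implications/biconditionals: A → B as ¬A ∨ B.
  (∃t R(t)) ∨ ¬(∃w R(w)) ∨ (∀x R(x))
Move each ¬ inward, flipping quantifiers it crosses:
  (∃t R(t)) ∨ (∀w ¬R(w)) ∨ (∀x R(x))
All bound variables are already distinct, so no renaming is needed.
Finally move all quantifiers to the prefix:
  ∃t ∀w ∀x (R(t) ∨ ¬R(w) ∨ R(x))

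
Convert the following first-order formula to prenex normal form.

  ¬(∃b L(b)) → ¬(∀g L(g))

Rewrite implications/biconditionals: A → B as ¬A ∨ B.
  ¬¬(∃b L(b)) ∨ ¬(∀g L(g))
Drive negations inward (¬∀x A ≡ ∃x ¬A, ¬∃x A ≡ ∀x ¬A, De Morgan for ∧/∨):
  (∃b L(b)) ∨ (∃g ¬L(g))
Pull the quantifiers to the front (each side's bound variable is not free in the other side):
  ∃b ∃g (L(b) ∨ ¬L(g))

∃b ∃g (L(b) ∨ ¬L(g))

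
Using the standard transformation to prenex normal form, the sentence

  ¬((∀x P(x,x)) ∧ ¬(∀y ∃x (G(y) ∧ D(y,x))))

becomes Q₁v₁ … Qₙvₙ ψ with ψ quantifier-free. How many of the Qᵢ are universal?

1

Push ¬ through the quantifiers and connectives to reach negation normal form:
  (∃x ¬P(x,x)) ∨ (∀y ∃x (G(y) ∧ D(y,x)))
Give each quantifier a distinct variable: x↦y1.
  (∃x ¬P(x,x)) ∨ (∀y ∃y1 (G(y) ∧ D(y,y1)))
Pull the quantifiers to the front (each side's bound variable is not free in the other side):
  ∃x ∀y ∃y1 (¬P(x,x) ∨ G(y) ∧ D(y,y1))
The prefix is ∃x ∀y ∃y1: 1 universal, 2 existential.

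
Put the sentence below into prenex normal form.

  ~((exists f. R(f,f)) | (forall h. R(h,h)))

Move each ¬ inward, flipping quantifiers it crosses:
  (forall f. ~R(f,f)) & (exists h. ~R(h,h))
All bound variables are already distinct, so no renaming is needed.
Pull the quantifiers to the front (each side's bound variable is not free in the other side):
  forall f. exists h. (~R(f,f) & ~R(h,h))

forall f. exists h. (~R(f,f) & ~R(h,h))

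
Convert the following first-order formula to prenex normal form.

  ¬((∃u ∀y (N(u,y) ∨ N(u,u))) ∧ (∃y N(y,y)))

∀u ∃y ∀w1 (¬N(u,y) ∧ ¬N(u,u) ∨ ¬N(w1,w1))

Move each ¬ inward, flipping quantifiers it crosses:
  (∀u ∃y (¬N(u,y) ∧ ¬N(u,u))) ∨ (∀y ¬N(y,y))
Give each quantifier a distinct variable: y↦w1.
  (∀u ∃y (¬N(u,y) ∧ ¬N(u,u))) ∨ (∀w1 ¬N(w1,w1))
Pull the quantifiers to the front (each side's bound variable is not free in the other side):
  ∀u ∃y ∀w1 (¬N(u,y) ∧ ¬N(u,u) ∨ ¬N(w1,w1))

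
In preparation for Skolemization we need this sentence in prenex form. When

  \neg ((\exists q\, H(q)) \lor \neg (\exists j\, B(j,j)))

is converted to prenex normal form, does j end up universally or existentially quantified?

Move each ¬ inward, flipping quantifiers it crosses:
  (\forall q\, \neg H(q)) \land (\exists j\, B(j,j))
All bound variables are already distinct, so no renaming is needed.
Extract every quantifier outward, since the variables are now distinct and don't occur free across branches:
  \forall q\, \exists j\, (\neg H(q) \land B(j,j))
The quantifier \exists j sits under an even number of negations, so it remains existential.

existential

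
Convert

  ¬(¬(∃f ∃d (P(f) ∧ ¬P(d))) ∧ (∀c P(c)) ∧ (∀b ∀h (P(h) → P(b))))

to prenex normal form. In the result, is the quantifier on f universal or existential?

Rewrite implications/biconditionals: A → B as ¬A ∨ B.
  ¬(¬(∃f ∃d (P(f) ∧ ¬P(d))) ∧ (∀c P(c)) ∧ (∀b ∀h (¬P(h) ∨ P(b))))
Push ¬ through the quantifiers and connectives to reach negation normal form:
  (∃f ∃d (P(f) ∧ ¬P(d))) ∨ (∃c ¬P(c)) ∨ (∃b ∃h (P(h) ∧ ¬P(b)))
All bound variables are already distinct, so no renaming is needed.
Extract every quantifier outward, since the variables are now distinct and don't occur free across branches:
  ∃f ∃d ∃c ∃b ∃h (P(f) ∧ ¬P(d) ∨ ¬P(c) ∨ P(h) ∧ ¬P(b))
The quantifier ∃f sits under an even number of negations (counting the antecedent side of each →), so it remains existential.

existential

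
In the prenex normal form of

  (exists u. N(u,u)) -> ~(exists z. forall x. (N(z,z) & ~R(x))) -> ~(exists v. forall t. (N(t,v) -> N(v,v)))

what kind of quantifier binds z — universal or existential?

Rewrite implications/biconditionals: A → B as ¬A ∨ B.
  ~(exists u. N(u,u)) | ~~(exists z. forall x. (N(z,z) & ~R(x))) | ~(exists v. forall t. (~N(t,v) | N(v,v)))
Push ¬ through the quantifiers and connectives to reach negation normal form:
  (forall u. ~N(u,u)) | (exists z. forall x. (N(z,z) & ~R(x))) | (forall v. exists t. (N(t,v) & ~N(v,v)))
All bound variables are already distinct, so no renaming is needed.
Extract every quantifier outward, since the variables are now distinct and don't occur free across branches:
  forall u. exists z. forall x. forall v. exists t. (~N(u,u) | N(z,z) & ~R(x) | N(t,v) & ~N(v,v))
The quantifier exists z sits under an even number of negations (counting the antecedent side of each →), so it remains existential.

existential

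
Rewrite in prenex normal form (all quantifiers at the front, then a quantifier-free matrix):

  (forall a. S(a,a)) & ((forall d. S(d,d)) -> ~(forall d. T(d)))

forall a. exists d. exists x. (S(a,a) & (~S(d,d) | ~T(x)))

Eliminate → and ↔ using ¬ and ∨.
  (forall a. S(a,a)) & (~(forall d. S(d,d)) | ~(forall d. T(d)))
Push ¬ through the quantifiers and connectives to reach negation normal form:
  (forall a. S(a,a)) & ((exists d. ~S(d,d)) | (exists d. ~T(d)))
Give each quantifier a distinct variable: d↦x.
  (forall a. S(a,a)) & ((exists d. ~S(d,d)) | (exists x. ~T(x)))
Extract every quantifier outward, since the variables are now distinct and don't occur free across branches:
  forall a. exists d. exists x. (S(a,a) & (~S(d,d) | ~T(x)))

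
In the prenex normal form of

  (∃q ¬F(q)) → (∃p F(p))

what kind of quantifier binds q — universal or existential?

Rewrite implications/biconditionals: A → B as ¬A ∨ B.
  ¬(∃q ¬F(q)) ∨ (∃p F(p))
Move each ¬ inward, flipping quantifiers it crosses:
  (∀q F(q)) ∨ (∃p F(p))
Finally move all quantifiers to the prefix:
  ∀q ∃p (F(q) ∨ F(p))
The quantifier ∃q sits under an odd number of negations (counting the antecedent side of each →), so it flips to ∀q.

universal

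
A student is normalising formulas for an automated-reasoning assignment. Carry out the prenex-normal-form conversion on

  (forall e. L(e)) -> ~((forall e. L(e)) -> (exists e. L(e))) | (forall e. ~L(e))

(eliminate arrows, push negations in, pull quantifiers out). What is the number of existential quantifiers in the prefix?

1

Rewrite implications/biconditionals: A → B as ¬A ∨ B.
  ~(forall e. L(e)) | ~(~(forall e. L(e)) | (exists e. L(e))) | (forall e. ~L(e))
Move each ¬ inward, flipping quantifiers it crosses:
  (exists e. ~L(e)) | (forall e. L(e)) & (forall e. ~L(e)) | (forall e. ~L(e))
Rename bound variables to avoid capture: e↦x1, e↦q, e↦z1.
  (exists e. ~L(e)) | (forall x1. L(x1)) & (forall q. ~L(q)) | (forall z1. ~L(z1))
Finally move all quantifiers to the prefix:
  exists e. forall x1. forall q. forall z1. (~L(e) | L(x1) & ~L(q) | ~L(z1))
The prefix is exists e forall x1 forall q forall z1: 3 universal, 1 existential.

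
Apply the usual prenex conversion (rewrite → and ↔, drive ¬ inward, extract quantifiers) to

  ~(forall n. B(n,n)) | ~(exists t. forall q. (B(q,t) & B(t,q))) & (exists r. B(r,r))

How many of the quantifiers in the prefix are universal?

Move each ¬ inward, flipping quantifiers it crosses:
  (exists n. ~B(n,n)) | (forall t. exists q. (~B(q,t) | ~B(t,q))) & (exists r. B(r,r))
Pull the quantifiers to the front (each side's bound variable is not free in the other side):
  exists n. forall t. exists q. exists r. (~B(n,n) | (~B(q,t) | ~B(t,q)) & B(r,r))
The prefix is exists n forall t exists q exists r: 1 universal, 3 existential.

1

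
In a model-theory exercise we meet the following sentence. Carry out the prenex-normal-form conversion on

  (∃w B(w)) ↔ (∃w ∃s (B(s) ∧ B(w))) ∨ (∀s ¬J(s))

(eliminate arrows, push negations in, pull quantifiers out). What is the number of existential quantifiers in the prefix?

Eliminate → and ↔ using ¬ and ∨; A ↔ B as (¬A ∨ B) ∧ (¬B ∨ A).
  (¬(∃w B(w)) ∨ (∃w ∃s (B(s) ∧ B(w))) ∨ (∀s ¬J(s))) ∧ (¬((∃w ∃s (B(s) ∧ B(w))) ∨ (∀s ¬J(s))) ∨ (∃w B(w)))
Push ¬ through the quantifiers and connectives to reach negation normal form:
  ((∀w ¬B(w)) ∨ (∃w ∃s (B(s) ∧ B(w))) ∨ (∀s ¬J(s))) ∧ ((∀w ∀s (¬B(s) ∨ ¬B(w))) ∧ (∃s J(s)) ∨ (∃w B(w)))
Standardize variables apart so no two quantifiers bind the same name: w↦x1, s↦p, w↦u1, s↦v, s↦y, w↦z1.
  ((∀w ¬B(w)) ∨ (∃x1 ∃s (B(s) ∧ B(x1))) ∨ (∀p ¬J(p))) ∧ ((∀u1 ∀v (¬B(v) ∨ ¬B(u1))) ∧ (∃y J(y)) ∨ (∃z1 B(z1)))
Extract every quantifier outward, since the variables are now distinct and don't occur free across branches:
  ∀w ∃x1 ∃s ∀p ∀u1 ∀v ∃y ∃z1 ((¬B(w) ∨ B(s) ∧ B(x1) ∨ ¬J(p)) ∧ ((¬B(v) ∨ ¬B(u1)) ∧ J(y) ∨ B(z1)))
The prefix is ∀w ∃x1 ∃s ∀p ∀u1 ∀v ∃y ∃z1: 4 universal, 4 existential.

4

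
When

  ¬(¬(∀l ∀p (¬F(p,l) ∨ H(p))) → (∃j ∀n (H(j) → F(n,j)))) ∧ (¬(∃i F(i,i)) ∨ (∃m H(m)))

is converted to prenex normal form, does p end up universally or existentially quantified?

existential

Rewrite implications/biconditionals: A → B as ¬A ∨ B.
  ¬(¬¬(∀l ∀p (¬F(p,l) ∨ H(p))) ∨ (∃j ∀n (¬H(j) ∨ F(n,j)))) ∧ (¬(∃i F(i,i)) ∨ (∃m H(m)))
Drive negations inward (¬∀x A ≡ ∃x ¬A, ¬∃x A ≡ ∀x ¬A, De Morgan for ∧/∨):
  (∃l ∃p (F(p,l) ∧ ¬H(p))) ∧ (∀j ∃n (H(j) ∧ ¬F(n,j))) ∧ ((∀i ¬F(i,i)) ∨ (∃m H(m)))
Finally move all quantifiers to the prefix:
  ∃l ∃p ∀j ∃n ∀i ∃m (F(p,l) ∧ ¬H(p) ∧ H(j) ∧ ¬F(n,j) ∧ (¬F(i,i) ∨ H(m)))
The quantifier ∀p sits under an odd number of negations (counting the antecedent side of each →), so it flips to ∃p.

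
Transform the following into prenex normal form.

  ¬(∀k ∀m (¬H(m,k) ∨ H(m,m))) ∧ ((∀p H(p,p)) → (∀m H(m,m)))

Eliminate → and ↔ using ¬ and ∨.
  ¬(∀k ∀m (¬H(m,k) ∨ H(m,m))) ∧ (¬(∀p H(p,p)) ∨ (∀m H(m,m)))
Push ¬ through the quantifiers and connectives to reach negation normal form:
  (∃k ∃m (H(m,k) ∧ ¬H(m,m))) ∧ ((∃p ¬H(p,p)) ∨ (∀m H(m,m)))
Give each quantifier a distinct variable: m↦a.
  (∃k ∃m (H(m,k) ∧ ¬H(m,m))) ∧ ((∃p ¬H(p,p)) ∨ (∀a H(a,a)))
Finally move all quantifiers to the prefix:
  ∃k ∃m ∃p ∀a (H(m,k) ∧ ¬H(m,m) ∧ (¬H(p,p) ∨ H(a,a)))

∃k ∃m ∃p ∀a (H(m,k) ∧ ¬H(m,m) ∧ (¬H(p,p) ∨ H(a,a)))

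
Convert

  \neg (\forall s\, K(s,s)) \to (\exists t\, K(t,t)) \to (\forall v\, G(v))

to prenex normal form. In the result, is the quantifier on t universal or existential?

Eliminate → and ↔ using ¬ and ∨.
  \neg \neg (\forall s\, K(s,s)) \lor \neg (\exists t\, K(t,t)) \lor (\forall v\, G(v))
Drive negations inward (¬∀x A ≡ ∃x ¬A, ¬∃x A ≡ ∀x ¬A, De Morgan for ∧/∨):
  (\forall s\, K(s,s)) \lor (\forall t\, \neg K(t,t)) \lor (\forall v\, G(v))
All bound variables are already distinct, so no renaming is needed.
Finally move all quantifiers to the prefix:
  \forall s\, \forall t\, \forall v\, (K(s,s) \lor \neg K(t,t) \lor G(v))
The quantifier \exists t sits under an odd number of negations (counting the antecedent side of each →), so it flips to \forall t.

universal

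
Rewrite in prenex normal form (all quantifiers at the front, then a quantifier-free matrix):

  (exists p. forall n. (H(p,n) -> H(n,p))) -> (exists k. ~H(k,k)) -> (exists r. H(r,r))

Eliminate → and ↔ using ¬ and ∨.
  ~(exists p. forall n. (~H(p,n) | H(n,p))) | ~(exists k. ~H(k,k)) | (exists r. H(r,r))
Drive negations inward (¬∀x A ≡ ∃x ¬A, ¬∃x A ≡ ∀x ¬A, De Morgan for ∧/∨):
  (forall p. exists n. (H(p,n) & ~H(n,p))) | (forall k. H(k,k)) | (exists r. H(r,r))
All bound variables are already distinct, so no renaming is needed.
Pull the quantifiers to the front (each side's bound variable is not free in the other side):
  forall p. exists n. forall k. exists r. (H(p,n) & ~H(n,p) | H(k,k) | H(r,r))

forall p. exists n. forall k. exists r. (H(p,n) & ~H(n,p) | H(k,k) | H(r,r))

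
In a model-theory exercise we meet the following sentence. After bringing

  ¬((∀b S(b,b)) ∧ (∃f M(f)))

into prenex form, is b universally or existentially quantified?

existential

Push ¬ through the quantifiers and connectives to reach negation normal form:
  (∃b ¬S(b,b)) ∨ (∀f ¬M(f))
All bound variables are already distinct, so no renaming is needed.
Finally move all quantifiers to the prefix:
  ∃b ∀f (¬S(b,b) ∨ ¬M(f))
The quantifier ∀b sits under an odd number of negations, so it flips to ∃b.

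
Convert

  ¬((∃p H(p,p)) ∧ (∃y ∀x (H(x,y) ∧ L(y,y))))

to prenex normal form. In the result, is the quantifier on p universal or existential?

universal

Drive negations inward (¬∀x A ≡ ∃x ¬A, ¬∃x A ≡ ∀x ¬A, De Morgan for ∧/∨):
  (∀p ¬H(p,p)) ∨ (∀y ∃x (¬H(x,y) ∨ ¬L(y,y)))
Finally move all quantifiers to the prefix:
  ∀p ∀y ∃x (¬H(p,p) ∨ ¬H(x,y) ∨ ¬L(y,y))
The quantifier ∃p sits under an odd number of negations, so it flips to ∀p.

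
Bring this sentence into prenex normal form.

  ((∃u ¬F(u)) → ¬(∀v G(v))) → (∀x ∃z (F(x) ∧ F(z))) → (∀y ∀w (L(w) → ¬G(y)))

Rewrite implications/biconditionals: A → B as ¬A ∨ B.
  ¬(¬(∃u ¬F(u)) ∨ ¬(∀v G(v))) ∨ ¬(∀x ∃z (F(x) ∧ F(z))) ∨ (∀y ∀w (¬L(w) ∨ ¬G(y)))
Push ¬ through the quantifiers and connectives to reach negation normal form:
  (∃u ¬F(u)) ∧ (∀v G(v)) ∨ (∃x ∀z (¬F(x) ∨ ¬F(z))) ∨ (∀y ∀w (¬L(w) ∨ ¬G(y)))
All bound variables are already distinct, so no renaming is needed.
Pull the quantifiers to the front (each side's bound variable is not free in the other side):
  ∃u ∀v ∃x ∀z ∀y ∀w (¬F(u) ∧ G(v) ∨ ¬F(x) ∨ ¬F(z) ∨ ¬L(w) ∨ ¬G(y))

∃u ∀v ∃x ∀z ∀y ∀w (¬F(u) ∧ G(v) ∨ ¬F(x) ∨ ¬F(z) ∨ ¬L(w) ∨ ¬G(y))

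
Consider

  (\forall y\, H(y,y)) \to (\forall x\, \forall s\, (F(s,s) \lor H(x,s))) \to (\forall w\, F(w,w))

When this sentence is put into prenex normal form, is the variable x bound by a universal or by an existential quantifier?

Eliminate → and ↔ using ¬ and ∨.
  \neg (\forall y\, H(y,y)) \lor \neg (\forall x\, \forall s\, (F(s,s) \lor H(x,s))) \lor (\forall w\, F(w,w))
Drive negations inward (¬∀x A ≡ ∃x ¬A, ¬∃x A ≡ ∀x ¬A, De Morgan for ∧/∨):
  (\exists y\, \neg H(y,y)) \lor (\exists x\, \exists s\, (\neg F(s,s) \land \neg H(x,s))) \lor (\forall w\, F(w,w))
All bound variables are already distinct, so no renaming is needed.
Finally move all quantifiers to the prefix:
  \exists y\, \exists x\, \exists s\, \forall w\, (\neg H(y,y) \lor \neg F(s,s) \land \neg H(x,s) \lor F(w,w))
The quantifier \forall x sits under an odd number of negations (counting the antecedent side of each →), so it flips to \exists x.

existential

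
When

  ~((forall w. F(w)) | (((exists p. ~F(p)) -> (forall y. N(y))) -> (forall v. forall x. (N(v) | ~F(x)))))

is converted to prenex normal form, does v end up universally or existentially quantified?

existential

First replace A → B with ¬A ∨ B.
  ~((forall w. F(w)) | ~(~(exists p. ~F(p)) | (forall y. N(y))) | (forall v. forall x. (N(v) | ~F(x))))
Push ¬ through the quantifiers and connectives to reach negation normal form:
  (exists w. ~F(w)) & ((forall p. F(p)) | (forall y. N(y))) & (exists v. exists x. (~N(v) & F(x)))
Extract every quantifier outward, since the variables are now distinct and don't occur free across branches:
  exists w. forall p. forall y. exists v. exists x. (~F(w) & (F(p) | N(y)) & ~N(v) & F(x))
The quantifier forall v sits under an odd number of negations (counting the antecedent side of each →), so it flips to exists v.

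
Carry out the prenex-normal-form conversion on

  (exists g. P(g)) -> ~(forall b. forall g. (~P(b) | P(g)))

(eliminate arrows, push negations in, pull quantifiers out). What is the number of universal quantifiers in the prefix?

1

Rewrite implications/biconditionals: A → B as ¬A ∨ B.
  ~(exists g. P(g)) | ~(forall b. forall g. (~P(b) | P(g)))
Move each ¬ inward, flipping quantifiers it crosses:
  (forall g. ~P(g)) | (exists b. exists g. (P(b) & ~P(g)))
Rename bound variables to avoid capture: g↦z.
  (forall g. ~P(g)) | (exists b. exists z. (P(b) & ~P(z)))
Extract every quantifier outward, since the variables are now distinct and don't occur free across branches:
  forall g. exists b. exists z. (~P(g) | P(b) & ~P(z))
The prefix is forall g exists b exists z: 1 universal, 2 existential.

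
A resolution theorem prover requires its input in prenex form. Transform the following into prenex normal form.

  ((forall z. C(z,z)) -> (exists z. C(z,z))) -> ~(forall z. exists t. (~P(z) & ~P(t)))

forall z. forall w1. exists x1. forall t. (C(z,z) & ~C(w1,w1) | P(x1) | P(t))

First replace A → B with ¬A ∨ B.
  ~(~(forall z. C(z,z)) | (exists z. C(z,z))) | ~(forall z. exists t. (~P(z) & ~P(t)))
Move each ¬ inward, flipping quantifiers it crosses:
  (forall z. C(z,z)) & (forall z. ~C(z,z)) | (exists z. forall t. (P(z) | P(t)))
Give each quantifier a distinct variable: z↦w1, z↦x1.
  (forall z. C(z,z)) & (forall w1. ~C(w1,w1)) | (exists x1. forall t. (P(x1) | P(t)))
Pull the quantifiers to the front (each side's bound variable is not free in the other side):
  forall z. forall w1. exists x1. forall t. (C(z,z) & ~C(w1,w1) | P(x1) | P(t))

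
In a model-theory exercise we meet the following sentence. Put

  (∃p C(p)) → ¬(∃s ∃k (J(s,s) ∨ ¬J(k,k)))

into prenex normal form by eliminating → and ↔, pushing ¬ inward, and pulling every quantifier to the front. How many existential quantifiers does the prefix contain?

First replace A → B with ¬A ∨ B.
  ¬(∃p C(p)) ∨ ¬(∃s ∃k (J(s,s) ∨ ¬J(k,k)))
Drive negations inward (¬∀x A ≡ ∃x ¬A, ¬∃x A ≡ ∀x ¬A, De Morgan for ∧/∨):
  (∀p ¬C(p)) ∨ (∀s ∀k (¬J(s,s) ∧ J(k,k)))
All bound variables are already distinct, so no renaming is needed.
Extract every quantifier outward, since the variables are now distinct and don't occur free across branches:
  ∀p ∀s ∀k (¬C(p) ∨ ¬J(s,s) ∧ J(k,k))
The prefix is ∀p ∀s ∀k: 3 universal, 0 existential.

0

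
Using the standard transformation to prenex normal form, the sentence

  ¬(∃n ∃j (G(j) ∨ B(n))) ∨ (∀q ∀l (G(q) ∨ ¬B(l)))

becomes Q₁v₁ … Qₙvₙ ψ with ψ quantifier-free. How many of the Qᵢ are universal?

4

Move each ¬ inward, flipping quantifiers it crosses:
  (∀n ∀j (¬G(j) ∧ ¬B(n))) ∨ (∀q ∀l (G(q) ∨ ¬B(l)))
All bound variables are already distinct, so no renaming is needed.
Finally move all quantifiers to the prefix:
  ∀n ∀j ∀q ∀l (¬G(j) ∧ ¬B(n) ∨ G(q) ∨ ¬B(l))
The prefix is ∀n ∀j ∀q ∀l: 4 universal, 0 existential.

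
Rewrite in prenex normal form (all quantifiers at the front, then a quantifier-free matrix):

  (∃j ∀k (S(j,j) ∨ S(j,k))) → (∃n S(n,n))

∀j ∃k ∃n (¬S(j,j) ∧ ¬S(j,k) ∨ S(n,n))

Eliminate → and ↔ using ¬ and ∨.
  ¬(∃j ∀k (S(j,j) ∨ S(j,k))) ∨ (∃n S(n,n))
Drive negations inward (¬∀x A ≡ ∃x ¬A, ¬∃x A ≡ ∀x ¬A, De Morgan for ∧/∨):
  (∀j ∃k (¬S(j,j) ∧ ¬S(j,k))) ∨ (∃n S(n,n))
Finally move all quantifiers to the prefix:
  ∀j ∃k ∃n (¬S(j,j) ∧ ¬S(j,k) ∨ S(n,n))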